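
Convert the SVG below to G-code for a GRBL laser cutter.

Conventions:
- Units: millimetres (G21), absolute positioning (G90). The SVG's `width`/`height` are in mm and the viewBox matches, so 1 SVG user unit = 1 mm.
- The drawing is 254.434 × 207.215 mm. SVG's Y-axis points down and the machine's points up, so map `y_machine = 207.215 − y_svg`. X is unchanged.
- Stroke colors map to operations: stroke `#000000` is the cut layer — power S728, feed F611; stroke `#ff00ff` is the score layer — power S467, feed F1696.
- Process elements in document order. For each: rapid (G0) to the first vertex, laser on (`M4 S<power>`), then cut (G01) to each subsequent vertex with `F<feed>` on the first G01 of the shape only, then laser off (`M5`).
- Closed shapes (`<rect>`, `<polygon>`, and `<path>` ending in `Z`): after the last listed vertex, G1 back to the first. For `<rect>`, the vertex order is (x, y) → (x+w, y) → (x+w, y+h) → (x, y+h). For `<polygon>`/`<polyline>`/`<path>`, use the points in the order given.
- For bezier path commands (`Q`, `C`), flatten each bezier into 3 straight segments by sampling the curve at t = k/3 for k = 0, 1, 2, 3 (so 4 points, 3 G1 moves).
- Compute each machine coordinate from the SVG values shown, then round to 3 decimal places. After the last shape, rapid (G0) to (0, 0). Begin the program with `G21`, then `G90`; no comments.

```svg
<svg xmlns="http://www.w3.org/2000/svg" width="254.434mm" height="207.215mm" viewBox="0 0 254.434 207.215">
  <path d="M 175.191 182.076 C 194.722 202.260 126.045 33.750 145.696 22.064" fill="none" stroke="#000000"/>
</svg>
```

Since the viewBox matches the mm dimensions, user units are millimetres directly. The only transform is the Y-flip y_m = 207.215 − y_svg.

Shape 1 is a cubic bezier drawn with `<path>`. Its stroke #000000 means cut at S728, F611. After flipping Y the toolpath is (175.191,25.139) → (171.858,55.056) → (148.949,133.987) → (145.696,185.151).

G21
G90
G0 X175.191 Y25.139
M4 S728
G01 X171.858 Y55.056 F611
G01 X148.949 Y133.987
G01 X145.696 Y185.151
M5
G0 X0.000 Y0.000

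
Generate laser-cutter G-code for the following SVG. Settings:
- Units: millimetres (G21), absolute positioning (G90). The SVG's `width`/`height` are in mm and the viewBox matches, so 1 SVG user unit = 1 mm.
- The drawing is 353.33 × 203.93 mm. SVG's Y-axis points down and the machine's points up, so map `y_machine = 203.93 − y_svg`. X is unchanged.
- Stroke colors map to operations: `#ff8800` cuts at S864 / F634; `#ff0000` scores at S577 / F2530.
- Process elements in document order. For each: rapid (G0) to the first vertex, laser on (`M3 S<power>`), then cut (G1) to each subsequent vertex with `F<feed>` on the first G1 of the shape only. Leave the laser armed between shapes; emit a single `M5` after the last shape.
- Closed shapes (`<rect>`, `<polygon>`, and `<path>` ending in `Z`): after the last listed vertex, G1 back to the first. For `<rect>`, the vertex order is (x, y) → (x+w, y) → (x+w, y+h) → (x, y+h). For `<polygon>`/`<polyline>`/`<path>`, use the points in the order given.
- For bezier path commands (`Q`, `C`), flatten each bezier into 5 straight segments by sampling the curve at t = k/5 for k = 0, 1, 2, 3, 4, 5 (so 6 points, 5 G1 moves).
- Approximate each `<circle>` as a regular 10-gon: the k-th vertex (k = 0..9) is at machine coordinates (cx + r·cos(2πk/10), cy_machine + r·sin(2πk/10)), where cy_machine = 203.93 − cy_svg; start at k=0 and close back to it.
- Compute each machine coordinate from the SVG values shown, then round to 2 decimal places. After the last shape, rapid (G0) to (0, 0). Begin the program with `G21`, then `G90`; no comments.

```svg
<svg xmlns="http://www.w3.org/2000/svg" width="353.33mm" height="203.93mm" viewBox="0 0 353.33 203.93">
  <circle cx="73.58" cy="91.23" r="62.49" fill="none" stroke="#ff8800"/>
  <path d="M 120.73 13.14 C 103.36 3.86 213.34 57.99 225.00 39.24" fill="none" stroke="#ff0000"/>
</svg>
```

1 u = 1 mm; y_m = 203.93 − y.

[1] `<circle>` circle, #ff8800→cut S864 F634: (136.07,112.70) → (124.14,149.43) → (92.89,172.13) → (54.27,172.13) → (23.02,149.43) → (11.09,112.70) → (23.02,75.97) → (54.27,53.27) → (92.89,53.27) → (124.14,75.97) → (136.07,112.70) (closed)

[2] `<path>` cubic bezier, #ff0000→score S577 F2530: (120.73,190.79) → (123.78,189.84) → (146.57,180.21) → (178.26,168.45) → (208.01,161.10) → (225.00,164.69)

G21
G90
G0 X136.07 Y112.70
M3 S864
G1 X124.14 Y149.43 F634
G1 X92.89 Y172.13
G1 X54.27 Y172.13
G1 X23.02 Y149.43
G1 X11.09 Y112.70
G1 X23.02 Y75.97
G1 X54.27 Y53.27
G1 X92.89 Y53.27
G1 X124.14 Y75.97
G1 X136.07 Y112.70
G0 X120.73 Y190.79
M3 S577
G1 X123.78 Y189.84 F2530
G1 X146.57 Y180.21
G1 X178.26 Y168.45
G1 X208.01 Y161.10
G1 X225.00 Y164.69
M5
G0 X0.00 Y0.00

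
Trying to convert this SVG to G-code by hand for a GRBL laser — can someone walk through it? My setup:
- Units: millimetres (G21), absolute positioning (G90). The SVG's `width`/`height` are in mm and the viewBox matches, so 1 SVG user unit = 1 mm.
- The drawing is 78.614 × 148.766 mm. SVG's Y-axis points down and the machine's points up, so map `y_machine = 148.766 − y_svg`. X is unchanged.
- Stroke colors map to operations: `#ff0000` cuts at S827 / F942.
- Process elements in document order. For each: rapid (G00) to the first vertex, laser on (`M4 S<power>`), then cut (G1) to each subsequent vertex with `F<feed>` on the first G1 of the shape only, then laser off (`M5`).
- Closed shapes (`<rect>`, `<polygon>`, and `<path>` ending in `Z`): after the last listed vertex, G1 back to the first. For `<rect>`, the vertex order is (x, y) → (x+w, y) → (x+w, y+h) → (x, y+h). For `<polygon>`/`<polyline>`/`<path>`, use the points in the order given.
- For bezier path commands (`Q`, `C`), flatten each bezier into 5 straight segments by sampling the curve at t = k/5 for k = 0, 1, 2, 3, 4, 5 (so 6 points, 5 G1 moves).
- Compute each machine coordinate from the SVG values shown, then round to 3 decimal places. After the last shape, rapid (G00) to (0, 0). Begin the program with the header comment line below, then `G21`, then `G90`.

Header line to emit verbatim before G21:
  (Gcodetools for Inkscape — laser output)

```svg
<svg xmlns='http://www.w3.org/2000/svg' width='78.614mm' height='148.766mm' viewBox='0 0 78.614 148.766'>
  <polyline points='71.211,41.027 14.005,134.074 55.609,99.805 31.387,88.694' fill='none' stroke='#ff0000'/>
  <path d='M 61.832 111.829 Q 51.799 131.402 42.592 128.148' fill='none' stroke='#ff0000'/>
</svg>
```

1 u = 1 mm; y_m = 148.766 − y.

[1] `<polyline>` open polyline, #ff0000→cut S827 F942: (71.211,107.739) → (14.005,14.692) → (55.609,48.961) → (31.387,60.072)

[2] `<path>` quadratic bezier, #ff0000→cut S827 F942: (61.832,36.937) → (57.852,30.021) → (53.938,24.931) → (50.090,21.667) → (46.308,20.229) → (42.592,20.618)

(Gcodetools for Inkscape — laser output)
G21
G90
G00 X71.211 Y107.739
M4 S827
G1 X14.005 Y14.692 F942
G1 X55.609 Y48.961
G1 X31.387 Y60.072
M5
G00 X61.832 Y36.937
M4 S827
G1 X57.852 Y30.021 F942
G1 X53.938 Y24.931
G1 X50.090 Y21.667
G1 X46.308 Y20.229
G1 X42.592 Y20.618
M5
G00 X0.000 Y0.000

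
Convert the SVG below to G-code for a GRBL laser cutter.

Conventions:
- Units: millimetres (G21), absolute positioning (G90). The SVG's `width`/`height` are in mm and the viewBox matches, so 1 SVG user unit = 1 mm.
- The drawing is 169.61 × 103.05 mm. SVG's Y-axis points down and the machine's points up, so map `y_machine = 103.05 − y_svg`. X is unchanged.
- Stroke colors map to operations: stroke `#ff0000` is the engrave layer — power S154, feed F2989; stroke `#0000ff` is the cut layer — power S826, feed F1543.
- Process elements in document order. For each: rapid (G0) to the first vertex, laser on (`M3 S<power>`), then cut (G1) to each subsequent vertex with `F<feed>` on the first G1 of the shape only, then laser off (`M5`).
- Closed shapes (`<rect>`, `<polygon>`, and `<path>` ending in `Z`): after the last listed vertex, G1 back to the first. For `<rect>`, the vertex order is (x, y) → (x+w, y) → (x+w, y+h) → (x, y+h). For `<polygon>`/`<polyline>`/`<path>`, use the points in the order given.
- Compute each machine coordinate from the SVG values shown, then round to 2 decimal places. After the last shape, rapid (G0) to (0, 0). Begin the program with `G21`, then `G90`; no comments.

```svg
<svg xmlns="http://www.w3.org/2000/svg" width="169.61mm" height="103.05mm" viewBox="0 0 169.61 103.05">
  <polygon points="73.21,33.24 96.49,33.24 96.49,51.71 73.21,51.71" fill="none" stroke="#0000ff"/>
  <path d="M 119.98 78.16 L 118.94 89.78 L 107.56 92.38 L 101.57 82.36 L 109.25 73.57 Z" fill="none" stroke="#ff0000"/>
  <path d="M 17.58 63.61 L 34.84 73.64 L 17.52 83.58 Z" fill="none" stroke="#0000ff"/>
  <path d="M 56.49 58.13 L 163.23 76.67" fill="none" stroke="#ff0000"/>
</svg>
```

Since the viewBox matches the mm dimensions, user units are millimetres directly. The only transform is the Y-flip y_m = 103.05 − y_svg.

Shape 1 is a rectangle drawn with `<polygon>`. Its stroke #0000ff means cut at S826, F1543. After flipping Y the toolpath is (73.21,69.81) → (96.49,69.81) → (96.49,51.34) → (73.21,51.34) → (73.21,69.81), returning to the start.

Shape 2 is a regular polygon drawn with `<path>`. Its stroke #ff0000 means engrave at S154, F2989. After flipping Y the toolpath is (119.98,24.89) → (118.94,13.27) → (107.56,10.67) → (101.57,20.69) → (109.25,29.48) → (119.98,24.89), returning to the start.

Shape 3 is a regular polygon drawn with `<path>`. Its stroke #0000ff means cut at S826, F1543. After flipping Y the toolpath is (17.58,39.44) → (34.84,29.41) → (17.52,19.47) → (17.58,39.44), returning to the start.

Shape 4 is a line segment drawn with `<path>`. Its stroke #ff0000 means engrave at S154, F2989. After flipping Y the toolpath is (56.49,44.92) → (163.23,26.38).

G21
G90
G0 X73.21 Y69.81
M3 S826
G1 X96.49 Y69.81 F1543
G1 X96.49 Y51.34
G1 X73.21 Y51.34
G1 X73.21 Y69.81
M5
G0 X119.98 Y24.89
M3 S154
G1 X118.94 Y13.27 F2989
G1 X107.56 Y10.67
G1 X101.57 Y20.69
G1 X109.25 Y29.48
G1 X119.98 Y24.89
M5
G0 X17.58 Y39.44
M3 S826
G1 X34.84 Y29.41 F1543
G1 X17.52 Y19.47
G1 X17.58 Y39.44
M5
G0 X56.49 Y44.92
M3 S154
G1 X163.23 Y26.38 F2989
M5
G0 X0.00 Y0.00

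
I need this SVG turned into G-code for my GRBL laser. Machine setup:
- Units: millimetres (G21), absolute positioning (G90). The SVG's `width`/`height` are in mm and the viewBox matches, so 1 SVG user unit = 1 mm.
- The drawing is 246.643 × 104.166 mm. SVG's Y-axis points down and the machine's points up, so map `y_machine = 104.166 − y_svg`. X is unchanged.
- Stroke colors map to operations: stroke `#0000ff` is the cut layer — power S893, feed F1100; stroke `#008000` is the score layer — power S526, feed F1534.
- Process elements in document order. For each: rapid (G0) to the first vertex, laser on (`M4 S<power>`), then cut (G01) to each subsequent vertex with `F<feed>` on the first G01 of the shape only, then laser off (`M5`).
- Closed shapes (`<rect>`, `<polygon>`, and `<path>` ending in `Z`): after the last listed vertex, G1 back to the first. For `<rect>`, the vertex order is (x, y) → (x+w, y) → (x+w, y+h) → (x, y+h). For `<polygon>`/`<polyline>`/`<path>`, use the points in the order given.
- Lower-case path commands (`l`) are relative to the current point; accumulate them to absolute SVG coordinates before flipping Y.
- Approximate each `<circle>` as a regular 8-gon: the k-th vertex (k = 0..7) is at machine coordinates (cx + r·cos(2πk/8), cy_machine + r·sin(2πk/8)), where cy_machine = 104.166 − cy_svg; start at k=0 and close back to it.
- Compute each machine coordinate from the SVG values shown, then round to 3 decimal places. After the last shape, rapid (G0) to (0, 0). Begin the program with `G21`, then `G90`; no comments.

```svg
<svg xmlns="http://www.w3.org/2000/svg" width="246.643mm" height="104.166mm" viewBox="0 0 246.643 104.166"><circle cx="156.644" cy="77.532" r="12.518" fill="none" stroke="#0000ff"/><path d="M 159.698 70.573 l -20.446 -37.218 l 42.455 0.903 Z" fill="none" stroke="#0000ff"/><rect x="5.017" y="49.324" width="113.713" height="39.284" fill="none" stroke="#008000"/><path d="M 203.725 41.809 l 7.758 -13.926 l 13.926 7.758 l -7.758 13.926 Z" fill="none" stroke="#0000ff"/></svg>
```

G21
G90
G0 X169.162 Y26.634
M4 S893
G01 X165.496 Y35.486 F1100
G01 X156.644 Y39.152
G01 X147.792 Y35.486
G01 X144.126 Y26.634
G01 X147.792 Y17.782
G01 X156.644 Y14.116
G01 X165.496 Y17.782
G01 X169.162 Y26.634
M5
G0 X159.698 Y33.593
M4 S893
G01 X139.252 Y70.811 F1100
G01 X181.707 Y69.908
G01 X159.698 Y33.593
M5
G0 X5.017 Y54.842
M4 S526
G01 X118.730 Y54.842 F1534
G01 X118.730 Y15.558
G01 X5.017 Y15.558
G01 X5.017 Y54.842
M5
G0 X203.725 Y62.357
M4 S893
G01 X211.483 Y76.283 F1100
G01 X225.409 Y68.525
G01 X217.651 Y54.599
G01 X203.725 Y62.357
M5
G0 X0.000 Y0.000

viewBox `0 0 246.643 104.166` with mm width/height → 1 unit = 1 mm. Flip: y_m = 104.166 − y_svg.

**Shape 1** — `<circle>` circle, stroke `#0000ff` → cut (S893, F1100). Machine vertices: (169.162,26.634) → (165.496,35.486) → (156.644,39.152) → (147.792,35.486) → (144.126,26.634) → (147.792,17.782) → (156.644,14.116) → (165.496,17.782) → (169.162,26.634). Closed: final G1 returns to the first vertex.

**Shape 2** — `<path>` regular polygon, stroke `#0000ff` → cut (S893, F1100). Machine vertices: (159.698,33.593) → (139.252,70.811) → (181.707,69.908) → (159.698,33.593). Closed: final G1 returns to the first vertex.

**Shape 3** — `<rect>` rectangle, stroke `#008000` → score (S526, F1534). Machine vertices: (5.017,54.842) → (118.730,54.842) → (118.730,15.558) → (5.017,15.558) → (5.017,54.842). Closed: final G1 returns to the first vertex.

**Shape 4** — `<path>` regular polygon, stroke `#0000ff` → cut (S893, F1100). Machine vertices: (203.725,62.357) → (211.483,76.283) → (225.409,68.525) → (217.651,54.599) → (203.725,62.357). Closed: final G1 returns to the first vertex.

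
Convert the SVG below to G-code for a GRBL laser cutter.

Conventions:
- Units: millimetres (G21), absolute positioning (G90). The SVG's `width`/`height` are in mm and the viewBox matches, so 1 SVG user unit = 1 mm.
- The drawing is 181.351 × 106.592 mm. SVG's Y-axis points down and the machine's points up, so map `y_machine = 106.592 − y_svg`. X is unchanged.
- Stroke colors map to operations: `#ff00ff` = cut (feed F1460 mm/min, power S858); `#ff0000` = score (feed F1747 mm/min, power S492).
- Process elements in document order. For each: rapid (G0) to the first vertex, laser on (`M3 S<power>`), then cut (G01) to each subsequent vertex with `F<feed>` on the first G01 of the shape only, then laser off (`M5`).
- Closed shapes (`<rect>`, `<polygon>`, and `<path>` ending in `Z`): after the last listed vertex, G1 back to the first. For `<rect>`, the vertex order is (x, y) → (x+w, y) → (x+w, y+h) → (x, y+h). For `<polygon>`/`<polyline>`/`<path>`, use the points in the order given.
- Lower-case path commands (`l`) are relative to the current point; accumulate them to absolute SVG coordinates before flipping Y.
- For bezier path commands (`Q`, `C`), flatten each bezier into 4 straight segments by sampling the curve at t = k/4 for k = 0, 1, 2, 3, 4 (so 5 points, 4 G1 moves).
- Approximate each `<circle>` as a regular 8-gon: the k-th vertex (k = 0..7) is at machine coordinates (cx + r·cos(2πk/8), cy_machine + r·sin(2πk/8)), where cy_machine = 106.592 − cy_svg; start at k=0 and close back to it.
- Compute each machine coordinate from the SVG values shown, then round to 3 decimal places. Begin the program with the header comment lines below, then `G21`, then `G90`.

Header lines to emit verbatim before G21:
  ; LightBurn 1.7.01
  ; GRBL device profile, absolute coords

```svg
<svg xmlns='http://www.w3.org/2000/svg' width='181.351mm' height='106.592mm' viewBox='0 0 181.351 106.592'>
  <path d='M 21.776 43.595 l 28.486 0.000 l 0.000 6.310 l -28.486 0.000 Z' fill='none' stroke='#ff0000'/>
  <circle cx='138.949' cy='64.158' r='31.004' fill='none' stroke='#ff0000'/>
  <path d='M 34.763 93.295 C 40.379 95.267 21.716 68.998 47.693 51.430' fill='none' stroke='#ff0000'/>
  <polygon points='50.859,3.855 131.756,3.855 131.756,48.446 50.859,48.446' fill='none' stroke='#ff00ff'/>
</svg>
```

; LightBurn 1.7.01
; GRBL device profile, absolute coords
G21
G90
G0 X21.776 Y62.997
M3 S492
G01 X50.262 Y62.997 F1747
G01 X50.262 Y56.687
G01 X21.776 Y56.687
G01 X21.776 Y62.997
M5
G0 X169.953 Y42.434
M3 S492
G01 X160.872 Y64.357 F1747
G01 X138.949 Y73.438
G01 X117.026 Y64.357
G01 X107.945 Y42.434
G01 X117.026 Y20.511
G01 X138.949 Y11.430
G01 X160.872 Y20.511
G01 X169.953 Y42.434
M5
G0 X34.763 Y13.297
M3 S492
G01 X35.500 Y16.536 F1747
G01 X33.593 Y26.902
G01 X35.503 Y40.932
G01 X47.693 Y55.162
M5
G0 X50.859 Y102.737
M3 S858
G01 X131.756 Y102.737 F1460
G01 X131.756 Y58.146
G01 X50.859 Y58.146
G01 X50.859 Y102.737
M5

1 u = 1 mm; y_m = 106.592 − y.

[1] `<path>` rectangle, #ff0000→score S492 F1747: (21.776,62.997) → (50.262,62.997) → (50.262,56.687) → (21.776,56.687) → (21.776,62.997) (closed)

[2] `<circle>` circle, #ff0000→score S492 F1747: (169.953,42.434) → (160.872,64.357) → (138.949,73.438) → (117.026,64.357) → (107.945,42.434) → (117.026,20.511) → (138.949,11.430) → (160.872,20.511) → (169.953,42.434) (closed)

[3] `<path>` cubic bezier, #ff0000→score S492 F1747: (34.763,13.297) → (35.500,16.536) → (33.593,26.902) → (35.503,40.932) → (47.693,55.162)

[4] `<polygon>` rectangle, #ff00ff→cut S858 F1460: (50.859,102.737) → (131.756,102.737) → (131.756,58.146) → (50.859,58.146) → (50.859,102.737) (closed)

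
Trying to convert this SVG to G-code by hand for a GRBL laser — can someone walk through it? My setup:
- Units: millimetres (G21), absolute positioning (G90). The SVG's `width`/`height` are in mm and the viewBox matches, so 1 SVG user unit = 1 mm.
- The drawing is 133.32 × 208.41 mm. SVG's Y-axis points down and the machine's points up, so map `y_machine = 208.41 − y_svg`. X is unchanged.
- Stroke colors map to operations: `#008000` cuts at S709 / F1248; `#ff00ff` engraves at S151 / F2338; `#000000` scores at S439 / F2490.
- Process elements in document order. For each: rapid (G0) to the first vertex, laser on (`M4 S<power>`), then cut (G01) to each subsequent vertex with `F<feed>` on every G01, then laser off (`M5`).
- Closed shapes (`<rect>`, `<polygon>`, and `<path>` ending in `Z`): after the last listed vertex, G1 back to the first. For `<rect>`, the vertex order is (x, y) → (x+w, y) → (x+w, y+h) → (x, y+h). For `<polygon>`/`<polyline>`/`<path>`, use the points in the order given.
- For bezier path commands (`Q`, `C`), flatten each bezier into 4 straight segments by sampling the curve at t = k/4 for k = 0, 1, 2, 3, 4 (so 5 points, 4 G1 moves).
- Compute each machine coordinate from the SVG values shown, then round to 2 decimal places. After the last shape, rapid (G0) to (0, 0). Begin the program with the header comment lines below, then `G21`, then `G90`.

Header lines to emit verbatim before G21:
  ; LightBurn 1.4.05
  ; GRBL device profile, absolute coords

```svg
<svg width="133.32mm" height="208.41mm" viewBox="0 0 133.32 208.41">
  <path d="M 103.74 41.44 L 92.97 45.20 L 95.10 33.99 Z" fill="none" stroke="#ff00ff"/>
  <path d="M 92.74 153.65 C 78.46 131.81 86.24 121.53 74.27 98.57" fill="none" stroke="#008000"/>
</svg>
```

; LightBurn 1.4.05
; GRBL device profile, absolute coords
G21
G90
G0 X103.74 Y166.97
M4 S151
G01 X92.97 Y163.21 F2338
G01 X95.10 Y174.42 F2338
G01 X103.74 Y166.97 F2338
M5
G0 X92.74 Y54.76
M4 S709
G01 X85.51 Y69.35 F1248
G01 X82.64 Y81.88 F1248
G01 X80.20 Y94.62 F1248
G01 X74.27 Y109.84 F1248
M5
G0 X0.00 Y0.00

viewBox `0 0 133.32 208.41` with mm width/height → 1 unit = 1 mm. Flip: y_m = 208.41 − y_svg.

**Shape 1** — `<path>` regular polygon, stroke `#ff00ff` → engrave (S151, F2338). Machine vertices: (103.74,166.97) → (92.97,163.21) → (95.10,174.42) → (103.74,166.97). Closed: final G1 returns to the first vertex.

**Shape 2** — `<path>` cubic bezier, stroke `#008000` → cut (S709, F1248). Control points (SVG): P0=(92.74,153.65), P1=(78.46,131.81), P2=(86.24,121.53), P3=(74.27,98.57); sampled at t=k/4. Machine vertices: (92.74,54.76) → (85.51,69.35) → (82.64,81.88) → (80.20,94.62) → (74.27,109.84). Open path.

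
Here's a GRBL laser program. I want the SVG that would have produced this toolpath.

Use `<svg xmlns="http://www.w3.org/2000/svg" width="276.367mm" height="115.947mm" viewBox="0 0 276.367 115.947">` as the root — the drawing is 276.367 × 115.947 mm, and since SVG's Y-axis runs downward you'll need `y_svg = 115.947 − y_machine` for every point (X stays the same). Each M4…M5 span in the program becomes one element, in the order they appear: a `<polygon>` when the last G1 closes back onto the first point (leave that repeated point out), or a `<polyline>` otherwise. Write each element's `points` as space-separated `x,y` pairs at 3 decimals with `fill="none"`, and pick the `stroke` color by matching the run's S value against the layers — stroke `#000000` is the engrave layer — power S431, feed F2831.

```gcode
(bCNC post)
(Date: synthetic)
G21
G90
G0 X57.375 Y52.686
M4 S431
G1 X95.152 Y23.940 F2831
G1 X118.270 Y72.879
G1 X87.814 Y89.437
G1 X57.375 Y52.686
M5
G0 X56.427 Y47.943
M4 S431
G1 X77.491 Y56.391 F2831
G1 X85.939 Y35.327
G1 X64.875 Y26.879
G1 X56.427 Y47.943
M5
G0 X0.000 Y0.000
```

<svg xmlns="http://www.w3.org/2000/svg" width="276.367mm" height="115.947mm" viewBox="0 0 276.367 115.947">
  <polygon points="57.375,63.261 95.152,92.007 118.270,43.068 87.814,26.510" fill="none" stroke="#000000"/>
  <polygon points="56.427,68.004 77.491,59.556 85.939,80.620 64.875,89.068" fill="none" stroke="#000000"/>
</svg>

y_svg = 115.947 − y_m. Every run uses S431, so all elements get stroke `#000000` (engrave).

[1] closed run; points: 57.375,63.261 95.152,92.007 118.270,43.068 87.814,26.510

[2] closed run; points: 56.427,68.004 77.491,59.556 85.939,80.620 64.875,89.068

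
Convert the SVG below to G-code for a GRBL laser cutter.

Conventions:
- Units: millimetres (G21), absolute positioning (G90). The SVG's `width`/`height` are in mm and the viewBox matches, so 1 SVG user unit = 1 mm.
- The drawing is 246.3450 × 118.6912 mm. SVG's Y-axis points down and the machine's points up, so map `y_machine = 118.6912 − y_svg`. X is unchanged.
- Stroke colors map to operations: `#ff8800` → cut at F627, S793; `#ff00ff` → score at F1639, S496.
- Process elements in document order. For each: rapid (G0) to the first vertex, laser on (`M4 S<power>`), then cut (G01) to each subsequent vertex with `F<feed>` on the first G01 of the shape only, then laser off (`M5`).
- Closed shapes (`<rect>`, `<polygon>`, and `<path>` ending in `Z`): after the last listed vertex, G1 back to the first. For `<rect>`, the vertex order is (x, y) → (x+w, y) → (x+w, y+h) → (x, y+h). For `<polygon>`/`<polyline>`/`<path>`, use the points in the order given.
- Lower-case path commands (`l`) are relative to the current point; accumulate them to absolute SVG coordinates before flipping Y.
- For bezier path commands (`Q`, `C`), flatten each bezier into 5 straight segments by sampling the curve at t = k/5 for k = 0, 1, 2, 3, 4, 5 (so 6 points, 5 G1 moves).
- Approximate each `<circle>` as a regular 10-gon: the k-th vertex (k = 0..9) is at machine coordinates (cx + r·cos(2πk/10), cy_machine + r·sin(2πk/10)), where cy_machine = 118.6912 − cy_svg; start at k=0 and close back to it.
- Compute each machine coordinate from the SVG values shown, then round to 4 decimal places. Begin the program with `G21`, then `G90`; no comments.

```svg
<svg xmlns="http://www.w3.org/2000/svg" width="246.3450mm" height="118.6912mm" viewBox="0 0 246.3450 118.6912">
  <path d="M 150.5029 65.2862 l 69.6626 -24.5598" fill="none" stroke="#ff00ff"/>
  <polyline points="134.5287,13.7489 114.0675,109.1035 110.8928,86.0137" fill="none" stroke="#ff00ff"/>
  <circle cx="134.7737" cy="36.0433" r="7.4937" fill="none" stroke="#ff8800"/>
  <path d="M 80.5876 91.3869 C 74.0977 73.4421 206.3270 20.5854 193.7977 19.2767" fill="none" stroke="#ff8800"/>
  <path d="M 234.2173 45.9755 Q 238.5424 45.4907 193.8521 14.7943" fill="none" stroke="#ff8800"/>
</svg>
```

G21
G90
G0 X150.5029 Y53.4050
M4 S496
G01 X220.1655 Y77.9648 F1639
M5
G0 X134.5287 Y104.9423
M4 S496
G01 X114.0675 Y9.5877 F1639
G01 X110.8928 Y32.6775
M5
G0 X142.2674 Y82.6479
M4 S793
G01 X140.8362 Y87.0526 F627
G01 X137.0894 Y89.7748
G01 X132.4580 Y89.7748
G01 X128.7112 Y87.0526
G01 X127.2800 Y82.6479
G01 X128.7112 Y78.2432
G01 X132.4580 Y75.5210
G01 X137.0894 Y75.5210
G01 X140.8362 Y78.2432
G01 X142.2674 Y82.6479
M5
G0 X80.5876 Y27.3043
M4 S793
G01 X91.0721 Y41.5689 F627
G01 X121.2424 Y60.0623
G01 X157.4913 Y78.6345
G01 X186.2121 Y93.1352
G01 X193.7977 Y99.4145
M5
G0 X234.2173 Y72.7157
M4 S793
G01 X233.9867 Y74.1181 F627
G01 X229.8349 Y77.9374
G01 X221.7619 Y84.1736
G01 X209.7676 Y92.8268
G01 X193.8521 Y103.8969
M5

viewBox `0 0 246.3450 118.6912` with mm width/height → 1 unit = 1 mm. Flip: y_m = 118.6912 − y_svg.

**Shape 1** — `<path>` line segment, stroke `#ff00ff` → score (S496, F1639). Machine vertices: (150.5029,53.4050) → (220.1655,77.9648). Open path.

**Shape 2** — `<polyline>` open polyline, stroke `#ff00ff` → score (S496, F1639). Machine vertices: (134.5287,104.9423) → (114.0675,9.5877) → (110.8928,32.6775). Open path.

**Shape 3** — `<circle>` circle, stroke `#ff8800` → cut (S793, F627). Machine vertices: (142.2674,82.6479) → (140.8362,87.0526) → (137.0894,89.7748) → (132.4580,89.7748) → (128.7112,87.0526) → (127.2800,82.6479) → (128.7112,78.2432) → (132.4580,75.5210) → (137.0894,75.5210) → (140.8362,78.2432) → (142.2674,82.6479). Closed: final G1 returns to the first vertex.

**Shape 4** — `<path>` cubic bezier, stroke `#ff8800` → cut (S793, F627). Control points (SVG): P0=(80.5876,91.3869), P1=(74.0977,73.4421), P2=(206.3270,20.5854), P3=(193.7977,19.2767); sampled at t=k/5. Machine vertices: (80.5876,27.3043) → (91.0721,41.5689) → (121.2424,60.0623) → (157.4913,78.6345) → (186.2121,93.1352) → (193.7977,99.4145). Open path.

**Shape 5** — `<path>` quadratic bezier, stroke `#ff8800` → cut (S793, F627). Control points (SVG): P0=(234.2173,45.9755), P1=(238.5424,45.4907), P2=(193.8521,14.7943); sampled at t=k/5. Machine vertices: (234.2173,72.7157) → (233.9867,74.1181) → (229.8349,77.9374) → (221.7619,84.1736) → (209.7676,92.8268) → (193.8521,103.8969). Open path.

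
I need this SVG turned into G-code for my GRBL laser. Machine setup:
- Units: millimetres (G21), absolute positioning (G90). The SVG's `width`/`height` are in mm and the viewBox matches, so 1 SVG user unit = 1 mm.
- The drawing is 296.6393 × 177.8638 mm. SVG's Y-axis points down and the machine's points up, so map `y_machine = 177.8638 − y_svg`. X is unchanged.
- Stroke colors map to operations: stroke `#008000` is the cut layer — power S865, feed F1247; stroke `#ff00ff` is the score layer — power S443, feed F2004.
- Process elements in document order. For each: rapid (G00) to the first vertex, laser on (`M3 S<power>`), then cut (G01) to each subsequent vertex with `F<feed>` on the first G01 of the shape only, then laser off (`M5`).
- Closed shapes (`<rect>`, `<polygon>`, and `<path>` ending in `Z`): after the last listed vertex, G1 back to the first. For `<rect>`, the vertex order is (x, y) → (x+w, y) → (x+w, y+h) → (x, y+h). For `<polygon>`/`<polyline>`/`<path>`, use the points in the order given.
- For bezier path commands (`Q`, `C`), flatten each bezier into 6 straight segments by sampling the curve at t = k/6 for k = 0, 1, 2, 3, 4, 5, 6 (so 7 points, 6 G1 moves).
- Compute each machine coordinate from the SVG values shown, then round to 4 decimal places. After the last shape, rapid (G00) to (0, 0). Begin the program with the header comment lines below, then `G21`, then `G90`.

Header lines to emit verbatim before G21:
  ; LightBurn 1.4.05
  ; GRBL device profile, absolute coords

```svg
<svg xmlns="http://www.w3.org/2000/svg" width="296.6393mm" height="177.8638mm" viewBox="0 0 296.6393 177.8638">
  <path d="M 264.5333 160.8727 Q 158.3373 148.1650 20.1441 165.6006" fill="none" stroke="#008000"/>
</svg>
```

; LightBurn 1.4.05
; GRBL device profile, absolute coords
G21
G90
G00 X264.5333 Y16.9911
M3 S865
G01 X228.2458 Y20.3897 F1247
G01 X190.1807 Y22.1136
G01 X150.3380 Y22.1630
G01 X108.7177 Y20.5377
G01 X65.3197 Y17.2378
G01 X20.1441 Y12.2632
M5
G00 X0.0000 Y0.0000

viewBox `0 0 296.6393 177.8638` with mm width/height → 1 unit = 1 mm. Flip: y_m = 177.8638 − y_svg.

**Shape 1** — `<path>` quadratic bezier, stroke `#008000` → cut (S865, F1247). Control points (SVG): P0=(264.5333,160.8727), P1=(158.3373,148.1650), P2=(20.1441,165.6006); sampled at t=k/6. Machine vertices: (264.5333,16.9911) → (228.2458,20.3897) → (190.1807,22.1136) → (150.3380,22.1630) → (108.7177,20.5377) → (65.3197,17.2378) → (20.1441,12.2632). Open path.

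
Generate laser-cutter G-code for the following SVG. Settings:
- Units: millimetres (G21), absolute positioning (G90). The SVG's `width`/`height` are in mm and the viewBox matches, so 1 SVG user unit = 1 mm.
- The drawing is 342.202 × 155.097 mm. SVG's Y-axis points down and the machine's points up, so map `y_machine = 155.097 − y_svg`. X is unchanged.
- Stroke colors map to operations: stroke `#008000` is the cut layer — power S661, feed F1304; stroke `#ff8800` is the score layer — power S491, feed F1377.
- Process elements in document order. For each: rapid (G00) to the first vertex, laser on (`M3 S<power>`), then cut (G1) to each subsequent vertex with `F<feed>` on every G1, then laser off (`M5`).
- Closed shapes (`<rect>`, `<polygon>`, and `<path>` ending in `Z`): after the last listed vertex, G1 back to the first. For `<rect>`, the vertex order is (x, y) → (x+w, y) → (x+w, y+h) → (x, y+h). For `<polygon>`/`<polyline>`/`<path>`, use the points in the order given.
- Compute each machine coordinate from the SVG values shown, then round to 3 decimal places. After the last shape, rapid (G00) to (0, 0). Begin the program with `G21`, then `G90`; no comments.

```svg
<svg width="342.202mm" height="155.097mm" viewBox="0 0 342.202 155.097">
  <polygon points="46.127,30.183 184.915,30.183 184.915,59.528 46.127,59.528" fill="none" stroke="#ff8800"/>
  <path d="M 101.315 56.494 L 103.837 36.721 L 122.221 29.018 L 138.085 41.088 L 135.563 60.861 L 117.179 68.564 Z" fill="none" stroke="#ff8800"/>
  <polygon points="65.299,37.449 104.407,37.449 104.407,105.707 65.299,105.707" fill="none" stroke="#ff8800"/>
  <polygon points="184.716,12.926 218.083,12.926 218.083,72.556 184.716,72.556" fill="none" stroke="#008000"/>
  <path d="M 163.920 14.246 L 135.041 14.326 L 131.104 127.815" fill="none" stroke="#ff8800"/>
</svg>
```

Since the viewBox matches the mm dimensions, user units are millimetres directly. The only transform is the Y-flip y_m = 155.097 − y_svg.

Shape 1 is a rectangle drawn with `<polygon>`. Its stroke #ff8800 means score at S491, F1377. After flipping Y the toolpath is (46.127,124.914) → (184.915,124.914) → (184.915,95.569) → (46.127,95.569) → (46.127,124.914), returning to the start.

Shape 2 is a regular polygon drawn with `<path>`. Its stroke #ff8800 means score at S491, F1377. After flipping Y the toolpath is (101.315,98.603) → (103.837,118.376) → (122.221,126.079) → (138.085,114.009) → (135.563,94.236) → (117.179,86.533) → (101.315,98.603), returning to the start.

Shape 3 is a rectangle drawn with `<polygon>`. Its stroke #ff8800 means score at S491, F1377. After flipping Y the toolpath is (65.299,117.648) → (104.407,117.648) → (104.407,49.390) → (65.299,49.390) → (65.299,117.648), returning to the start.

Shape 4 is a rectangle drawn with `<polygon>`. Its stroke #008000 means cut at S661, F1304. After flipping Y the toolpath is (184.716,142.171) → (218.083,142.171) → (218.083,82.541) → (184.716,82.541) → (184.716,142.171), returning to the start.

Shape 5 is a open polyline drawn with `<path>`. Its stroke #ff8800 means score at S491, F1377. After flipping Y the toolpath is (163.920,140.851) → (135.041,140.771) → (131.104,27.282).

G21
G90
G00 X46.127 Y124.914
M3 S491
G1 X184.915 Y124.914 F1377
G1 X184.915 Y95.569 F1377
G1 X46.127 Y95.569 F1377
G1 X46.127 Y124.914 F1377
M5
G00 X101.315 Y98.603
M3 S491
G1 X103.837 Y118.376 F1377
G1 X122.221 Y126.079 F1377
G1 X138.085 Y114.009 F1377
G1 X135.563 Y94.236 F1377
G1 X117.179 Y86.533 F1377
G1 X101.315 Y98.603 F1377
M5
G00 X65.299 Y117.648
M3 S491
G1 X104.407 Y117.648 F1377
G1 X104.407 Y49.390 F1377
G1 X65.299 Y49.390 F1377
G1 X65.299 Y117.648 F1377
M5
G00 X184.716 Y142.171
M3 S661
G1 X218.083 Y142.171 F1304
G1 X218.083 Y82.541 F1304
G1 X184.716 Y82.541 F1304
G1 X184.716 Y142.171 F1304
M5
G00 X163.920 Y140.851
M3 S491
G1 X135.041 Y140.771 F1377
G1 X131.104 Y27.282 F1377
M5
G00 X0.000 Y0.000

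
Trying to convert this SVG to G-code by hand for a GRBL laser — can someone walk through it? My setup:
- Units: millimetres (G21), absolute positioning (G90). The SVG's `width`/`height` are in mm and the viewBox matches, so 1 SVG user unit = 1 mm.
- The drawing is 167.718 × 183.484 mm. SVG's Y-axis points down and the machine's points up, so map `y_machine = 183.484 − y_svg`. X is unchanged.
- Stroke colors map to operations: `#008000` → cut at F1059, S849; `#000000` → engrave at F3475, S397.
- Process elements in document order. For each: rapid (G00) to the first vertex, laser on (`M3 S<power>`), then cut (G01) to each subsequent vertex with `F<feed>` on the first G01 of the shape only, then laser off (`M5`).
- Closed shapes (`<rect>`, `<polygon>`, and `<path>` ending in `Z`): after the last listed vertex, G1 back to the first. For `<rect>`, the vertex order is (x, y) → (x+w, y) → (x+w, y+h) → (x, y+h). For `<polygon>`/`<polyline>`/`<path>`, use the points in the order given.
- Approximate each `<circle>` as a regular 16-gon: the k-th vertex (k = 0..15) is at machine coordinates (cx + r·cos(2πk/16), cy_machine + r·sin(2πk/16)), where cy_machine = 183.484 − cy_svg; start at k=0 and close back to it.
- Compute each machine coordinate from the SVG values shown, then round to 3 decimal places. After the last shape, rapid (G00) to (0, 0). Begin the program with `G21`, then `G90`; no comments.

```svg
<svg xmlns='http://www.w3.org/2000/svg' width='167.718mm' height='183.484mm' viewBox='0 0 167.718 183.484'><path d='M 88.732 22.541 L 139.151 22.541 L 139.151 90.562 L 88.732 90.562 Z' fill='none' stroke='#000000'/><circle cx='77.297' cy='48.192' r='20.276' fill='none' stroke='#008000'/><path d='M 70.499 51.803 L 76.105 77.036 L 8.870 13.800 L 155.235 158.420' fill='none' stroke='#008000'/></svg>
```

1 u = 1 mm; y_m = 183.484 − y.

[1] `<path>` rectangle, #000000→engrave S397 F3475: (88.732,160.943) → (139.151,160.943) → (139.151,92.922) → (88.732,92.922) → (88.732,160.943) (closed)

[2] `<circle>` circle, #008000→cut S849 F1059: (97.573,135.292) → (96.030,143.051) → (91.634,149.629) → (85.056,154.025) → (77.297,155.568) → (69.538,154.025) → (62.960,149.629) → (58.564,143.051) → (57.021,135.292) → (58.564,127.533) → (62.960,120.955) → (69.538,116.559) → (77.297,115.016) → (85.056,116.559) → (91.634,120.955) → (96.030,127.533) → (97.573,135.292) (closed)

[3] `<path>` open polyline, #008000→cut S849 F1059: (70.499,131.681) → (76.105,106.448) → (8.870,169.684) → (155.235,25.064)

G21
G90
G00 X88.732 Y160.943
M3 S397
G01 X139.151 Y160.943 F3475
G01 X139.151 Y92.922
G01 X88.732 Y92.922
G01 X88.732 Y160.943
M5
G00 X97.573 Y135.292
M3 S849
G01 X96.030 Y143.051 F1059
G01 X91.634 Y149.629
G01 X85.056 Y154.025
G01 X77.297 Y155.568
G01 X69.538 Y154.025
G01 X62.960 Y149.629
G01 X58.564 Y143.051
G01 X57.021 Y135.292
G01 X58.564 Y127.533
G01 X62.960 Y120.955
G01 X69.538 Y116.559
G01 X77.297 Y115.016
G01 X85.056 Y116.559
G01 X91.634 Y120.955
G01 X96.030 Y127.533
G01 X97.573 Y135.292
M5
G00 X70.499 Y131.681
M3 S849
G01 X76.105 Y106.448 F1059
G01 X8.870 Y169.684
G01 X155.235 Y25.064
M5
G00 X0.000 Y0.000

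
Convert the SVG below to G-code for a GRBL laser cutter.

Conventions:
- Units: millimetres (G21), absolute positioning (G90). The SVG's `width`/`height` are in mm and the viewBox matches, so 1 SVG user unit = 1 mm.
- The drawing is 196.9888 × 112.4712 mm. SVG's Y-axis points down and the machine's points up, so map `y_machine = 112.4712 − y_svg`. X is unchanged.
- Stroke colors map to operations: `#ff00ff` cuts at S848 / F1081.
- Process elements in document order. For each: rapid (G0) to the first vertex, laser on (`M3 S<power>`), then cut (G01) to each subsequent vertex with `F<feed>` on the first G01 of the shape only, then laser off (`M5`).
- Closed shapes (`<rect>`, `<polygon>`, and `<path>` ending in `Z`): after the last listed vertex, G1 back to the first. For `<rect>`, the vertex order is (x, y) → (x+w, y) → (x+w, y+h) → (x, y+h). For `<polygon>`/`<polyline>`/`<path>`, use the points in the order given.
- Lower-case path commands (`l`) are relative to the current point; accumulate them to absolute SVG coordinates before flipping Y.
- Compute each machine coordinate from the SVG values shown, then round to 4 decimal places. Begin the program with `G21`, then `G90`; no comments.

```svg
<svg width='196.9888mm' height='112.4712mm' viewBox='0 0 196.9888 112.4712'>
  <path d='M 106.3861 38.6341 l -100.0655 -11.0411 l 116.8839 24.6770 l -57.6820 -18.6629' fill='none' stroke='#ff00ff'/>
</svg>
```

G21
G90
G0 X106.3861 Y73.8371
M3 S848
G01 X6.3206 Y84.8782 F1081
G01 X123.2045 Y60.2012
G01 X65.5225 Y78.8641
M5

Since the viewBox matches the mm dimensions, user units are millimetres directly. The only transform is the Y-flip y_m = 112.4712 − y_svg.

Shape 1 is a open polyline drawn with `<path>`. Its stroke #ff00ff means cut at S848, F1081. After flipping Y the toolpath is (106.3861,73.8371) → (6.3206,84.8782) → (123.2045,60.2012) → (65.5225,78.8641).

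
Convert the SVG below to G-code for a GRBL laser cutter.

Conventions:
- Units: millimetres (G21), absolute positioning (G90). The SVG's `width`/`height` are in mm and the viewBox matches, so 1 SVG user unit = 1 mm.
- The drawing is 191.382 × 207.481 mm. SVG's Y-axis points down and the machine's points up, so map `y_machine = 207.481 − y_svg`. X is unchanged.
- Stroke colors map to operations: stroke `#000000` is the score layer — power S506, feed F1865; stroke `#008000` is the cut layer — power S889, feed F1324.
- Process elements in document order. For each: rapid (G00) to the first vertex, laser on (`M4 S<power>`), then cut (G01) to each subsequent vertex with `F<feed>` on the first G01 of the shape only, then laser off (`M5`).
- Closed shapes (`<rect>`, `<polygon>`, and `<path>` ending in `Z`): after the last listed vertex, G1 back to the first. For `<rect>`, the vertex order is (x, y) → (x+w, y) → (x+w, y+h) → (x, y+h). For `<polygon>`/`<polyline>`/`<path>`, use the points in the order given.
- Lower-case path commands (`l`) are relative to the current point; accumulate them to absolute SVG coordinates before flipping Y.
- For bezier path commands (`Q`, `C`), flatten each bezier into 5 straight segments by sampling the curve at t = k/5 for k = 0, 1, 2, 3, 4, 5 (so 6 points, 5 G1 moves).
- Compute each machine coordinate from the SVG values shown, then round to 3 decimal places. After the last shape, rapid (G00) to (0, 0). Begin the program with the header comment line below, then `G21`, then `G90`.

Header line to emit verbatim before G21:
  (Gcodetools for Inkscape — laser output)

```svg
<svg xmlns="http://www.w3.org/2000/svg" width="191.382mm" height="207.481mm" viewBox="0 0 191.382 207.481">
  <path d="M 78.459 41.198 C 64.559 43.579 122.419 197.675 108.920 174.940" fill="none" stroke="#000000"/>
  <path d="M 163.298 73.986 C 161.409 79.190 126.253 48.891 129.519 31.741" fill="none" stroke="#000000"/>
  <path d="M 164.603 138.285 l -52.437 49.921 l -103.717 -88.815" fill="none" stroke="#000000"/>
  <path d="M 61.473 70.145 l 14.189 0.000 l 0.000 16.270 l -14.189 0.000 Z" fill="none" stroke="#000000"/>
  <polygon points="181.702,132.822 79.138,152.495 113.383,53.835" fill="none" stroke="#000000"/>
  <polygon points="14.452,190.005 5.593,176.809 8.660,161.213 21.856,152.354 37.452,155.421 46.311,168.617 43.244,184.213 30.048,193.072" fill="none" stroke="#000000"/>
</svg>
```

Since the viewBox matches the mm dimensions, user units are millimetres directly. The only transform is the Y-flip y_m = 207.481 − y_svg.

Shape 1 is a cubic bezier drawn with `<path>`. Its stroke #000000 means score at S506, F1865. After flipping Y the toolpath is (78.459,166.283) → (77.585,149.277) → (87.064,111.630) → (100.026,69.111) → (109.601,37.491) → (108.920,32.541).

Shape 2 is a cubic bezier drawn with `<path>`. Its stroke #000000 means score at S506, F1865. After flipping Y the toolpath is (163.298,133.495) → (158.746,134.244) → (149.651,141.178) → (139.454,151.962) → (131.597,164.261) → (129.519,175.740).

Shape 3 is a open polyline drawn with `<path>`. Its stroke #000000 means score at S506, F1865. After flipping Y the toolpath is (164.603,69.196) → (112.166,19.275) → (8.449,108.090).

Shape 4 is a rectangle drawn with `<path>`. Its stroke #000000 means score at S506, F1865. After flipping Y the toolpath is (61.473,137.336) → (75.662,137.336) → (75.662,121.066) → (61.473,121.066) → (61.473,137.336), returning to the start.

Shape 5 is a regular polygon drawn with `<polygon>`. Its stroke #000000 means score at S506, F1865. After flipping Y the toolpath is (181.702,74.659) → (79.138,54.986) → (113.383,153.646) → (181.702,74.659), returning to the start.

Shape 6 is a regular polygon drawn with `<polygon>`. Its stroke #000000 means score at S506, F1865. After flipping Y the toolpath is (14.452,17.476) → (5.593,30.672) → (8.660,46.268) → (21.856,55.127) → (37.452,52.060) → (46.311,38.864) → (43.244,23.268) → (30.048,14.409) → (14.452,17.476), returning to the start.

(Gcodetools for Inkscape — laser output)
G21
G90
G00 X78.459 Y166.283
M4 S506
G01 X77.585 Y149.277 F1865
G01 X87.064 Y111.630
G01 X100.026 Y69.111
G01 X109.601 Y37.491
G01 X108.920 Y32.541
M5
G00 X163.298 Y133.495
M4 S506
G01 X158.746 Y134.244 F1865
G01 X149.651 Y141.178
G01 X139.454 Y151.962
G01 X131.597 Y164.261
G01 X129.519 Y175.740
M5
G00 X164.603 Y69.196
M4 S506
G01 X112.166 Y19.275 F1865
G01 X8.449 Y108.090
M5
G00 X61.473 Y137.336
M4 S506
G01 X75.662 Y137.336 F1865
G01 X75.662 Y121.066
G01 X61.473 Y121.066
G01 X61.473 Y137.336
M5
G00 X181.702 Y74.659
M4 S506
G01 X79.138 Y54.986 F1865
G01 X113.383 Y153.646
G01 X181.702 Y74.659
M5
G00 X14.452 Y17.476
M4 S506
G01 X5.593 Y30.672 F1865
G01 X8.660 Y46.268
G01 X21.856 Y55.127
G01 X37.452 Y52.060
G01 X46.311 Y38.864
G01 X43.244 Y23.268
G01 X30.048 Y14.409
G01 X14.452 Y17.476
M5
G00 X0.000 Y0.000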